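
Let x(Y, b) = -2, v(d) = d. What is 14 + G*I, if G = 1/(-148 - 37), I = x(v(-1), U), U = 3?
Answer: 2592/185 ≈ 14.011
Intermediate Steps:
I = -2
G = -1/185 (G = 1/(-185) = -1/185 ≈ -0.0054054)
14 + G*I = 14 - 1/185*(-2) = 14 + 2/185 = 2592/185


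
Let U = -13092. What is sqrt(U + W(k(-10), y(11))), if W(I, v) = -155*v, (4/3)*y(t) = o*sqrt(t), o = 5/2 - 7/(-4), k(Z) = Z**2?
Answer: sqrt(-209472 - 7905*sqrt(11))/4 ≈ 121.37*I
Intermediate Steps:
o = 17/4 (o = 5*(1/2) - 7*(-1/4) = 5/2 + 7/4 = 17/4 ≈ 4.2500)
y(t) = 51*sqrt(t)/16 (y(t) = 3*(17*sqrt(t)/4)/4 = 51*sqrt(t)/16)
sqrt(U + W(k(-10), y(11))) = sqrt(-13092 - 7905*sqrt(11)/16)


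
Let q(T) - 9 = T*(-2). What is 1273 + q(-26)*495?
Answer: 31468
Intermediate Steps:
q(T) = 9 - 2*T (q(T) = 9 + T*(-2) = 9 - 2*T)
1273 + q(-26)*495 = 1273 + (9 - 2*(-26))*495 = 1273 + (9 + 52)*495 = 1273 + 61*495 = 1273 + 30195 = 31468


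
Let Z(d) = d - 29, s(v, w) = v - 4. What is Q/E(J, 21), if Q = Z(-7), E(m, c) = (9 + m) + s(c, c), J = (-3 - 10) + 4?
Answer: -36/17 ≈ -2.1176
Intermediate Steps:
s(v, w) = -4 + v
Z(d) = -29 + d
J = -9 (J = -13 + 4 = -9)
E(m, c) = 5 + c + m (E(m, c) = (9 + m) + (-4 + c) = 5 + c + m)
Q = -36 (Q = -29 - 7 = -36)
Q/E(J, 21) = -36/(5 + 21 - 9) = -36/17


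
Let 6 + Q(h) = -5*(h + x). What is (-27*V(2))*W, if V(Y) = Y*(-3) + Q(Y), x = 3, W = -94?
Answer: -93906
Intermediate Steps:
Q(h) = -21 - 5*h (Q(h) = -6 - 5*(h + 3) = -6 - 5*(3 + h) = -6 + (-15 - 5*h) = -21 - 5*h)
V(Y) = -21 - 8*Y (V(Y) = Y*(-3) + (-21 - 5*Y) = -3*Y + (-21 - 5*Y) = -21 - 8*Y)
(-27*V(2))*W = -27*(-21 - 8*2)*(-94) = -27*(-21 - 16)*(-94) = -27*(-37)*(-94) = 999*(-94) = -93906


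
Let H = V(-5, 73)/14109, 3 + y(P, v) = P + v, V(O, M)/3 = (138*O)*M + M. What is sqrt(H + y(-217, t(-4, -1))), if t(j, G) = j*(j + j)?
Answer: 3*I*sqrt(488307787)/4703 ≈ 14.096*I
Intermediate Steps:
t(j, G) = 2*j**2 (t(j, G) = j*(2*j) = 2*j**2)
V(O, M) = 3*M + 414*M*O (V(O, M) = 3*((138*O)*M + M) = 3*(138*M*O + M) = 3*(M + 138*M*O) = 3*M + 414*M*O)
y(P, v) = -3 + P + v (y(P, v) = -3 + (P + v) = -3 + P + v)
H = -50297/4703 (H = (3*73*(1 + 138*(-5)))/14109 = (3*73*(1 - 690))*(1/14109) = (3*73*(-689))*(1/14109) = -150891*1/14109 = -50297/4703 ≈ -10.695)
sqrt(H + y(-217, t(-4, -1))) = sqrt(-50297/4703 + (-3 - 217 + 2*(-4)**2)) = sqrt(-50297/4703 + (-3 - 217 + 2*16)) = sqrt(-50297/4703 + (-3 - 217 + 32)) = sqrt(-50297/4703 - 188) = sqrt(-934461/4703) = 3*I*sqrt(488307787)/4703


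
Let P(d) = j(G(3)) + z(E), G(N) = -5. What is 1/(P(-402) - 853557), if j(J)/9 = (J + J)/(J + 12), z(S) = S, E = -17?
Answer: -7/5975108 ≈ -1.1715e-6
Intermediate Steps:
j(J) = 18*J/(12 + J) (j(J) = 9*((J + J)/(J + 12)) = 9*((2*J)/(12 + J)) = 9*(2*J/(12 + J)) = 18*J/(12 + J))
P(d) = -209/7 (P(d) = 18*(-5)/(12 - 5) - 17 = 18*(-5)/7 - 17 = 18*(-5)*(1/7) - 17 = -90/7 - 17 = -209/7)
1/(P(-402) - 853557) = 1/(-209/7 - 853557) = 1/(-5975108/7) = -7/5975108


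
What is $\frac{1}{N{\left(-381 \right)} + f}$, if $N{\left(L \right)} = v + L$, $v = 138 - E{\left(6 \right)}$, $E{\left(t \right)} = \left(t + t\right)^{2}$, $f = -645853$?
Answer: $- \frac{1}{646240} \approx -1.5474 \cdot 10^{-6}$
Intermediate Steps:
$E{\left(t \right)} = 4 t^{2}$ ($E{\left(t \right)} = \left(2 t\right)^{2} = 4 t^{2}$)
$v = -6$ ($v = 138 - 4 \cdot 6^{2} = 138 - 4 \cdot 36 = 138 - 144 = -6$)
$N{\left(L \right)} = -6 + L$
$\frac{1}{N{\left(-381 \right)} + f} = \frac{1}{\left(-6 - 381\right) - 645853} = \frac{1}{-387 - 645853} = \frac{1}{-646240} = - \frac{1}{646240}$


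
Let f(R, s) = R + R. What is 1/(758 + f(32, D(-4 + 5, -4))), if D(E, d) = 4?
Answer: 1/822 ≈ 0.0012165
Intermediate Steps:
f(R, s) = 2*R
1/(758 + f(32, D(-4 + 5, -4))) = 1/(758 + 2*32) = 1/(758 + 64) = 1/822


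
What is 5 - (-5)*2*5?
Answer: 55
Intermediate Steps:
5 - (-5)*2*5 = 5 - (-5)*10 = 5 - 1*(-50) = 5 + 50 = 55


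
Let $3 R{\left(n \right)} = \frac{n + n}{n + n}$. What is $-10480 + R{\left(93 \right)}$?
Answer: $- \frac{31439}{3} \approx -10480.0$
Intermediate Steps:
$R{\left(n \right)} = \frac{1}{3}$ ($R{\left(n \right)} = \frac{\left(n + n\right) \frac{1}{n + n}}{3} = \frac{2 n \frac{1}{2 n}}{3} = \frac{1}{3} \cdot 1 = \frac{1}{3}$)
$-10480 + R{\left(93 \right)} = -10480 + \frac{1}{3} = - \frac{31439}{3}$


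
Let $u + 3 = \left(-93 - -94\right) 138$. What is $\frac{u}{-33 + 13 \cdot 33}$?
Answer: $\frac{15}{44} \approx 0.34091$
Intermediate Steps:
$u = 135$ ($u = -3 + \left(-93 - -94\right) 138 = -3 + \left(-93 + 94\right) 138 = -3 + 1 \cdot 138 = -3 + 138 = 135$)
$\frac{u}{-33 + 13 \cdot 33} = \frac{135}{-33 + 13 \cdot 33} = \frac{135}{-33 + 429} = \frac{135}{396} = 135 \cdot \frac{1}{396} = \frac{15}{44}$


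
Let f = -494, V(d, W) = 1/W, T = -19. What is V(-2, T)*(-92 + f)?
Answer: 586/19 ≈ 30.842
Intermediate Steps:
V(-2, T)*(-92 + f) = (-92 - 494)/(-19) = -1/19*(-586) = 586/19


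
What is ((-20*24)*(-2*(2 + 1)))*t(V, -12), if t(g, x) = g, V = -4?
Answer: -11520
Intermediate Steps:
((-20*24)*(-2*(2 + 1)))*t(V, -12) = ((-20*24)*(-2*(2 + 1)))*(-4) = -(-960)*3*(-4) = -480*(-6)*(-4) = 2880*(-4) = -11520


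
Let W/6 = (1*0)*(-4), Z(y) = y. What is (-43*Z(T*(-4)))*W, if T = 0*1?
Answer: 0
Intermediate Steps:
T = 0
W = 0 (W = 6*((1*0)*(-4)) = 6*(0*(-4)) = 6*0 = 0)
(-43*Z(T*(-4)))*W = -0*(-4)*0 = -43*0*0 = 0*0 = 0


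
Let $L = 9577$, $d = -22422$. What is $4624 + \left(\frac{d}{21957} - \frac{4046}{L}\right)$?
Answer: $\frac{324013756140}{70094063} \approx 4622.6$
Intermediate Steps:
$4624 + \left(\frac{d}{21957} - \frac{4046}{L}\right) = 4624 - \left(\frac{4046}{9577} + \frac{7474}{7319}\right) = 4624 - \frac{101191172}{70094063} = \frac{324013756140}{70094063}$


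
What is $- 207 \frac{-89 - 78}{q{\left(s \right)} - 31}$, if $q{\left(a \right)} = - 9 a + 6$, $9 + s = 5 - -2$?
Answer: $- \frac{34569}{7} \approx -4938.4$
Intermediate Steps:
$s = -2$ ($s = -9 + \left(5 - -2\right) = -9 + \left(5 + 2\right) = -9 + 7 = -2$)
$q{\left(a \right)} = 6 - 9 a$
$- 207 \frac{-89 - 78}{q{\left(s \right)} - 31} = - 207 \frac{-89 - 78}{\left(6 - -18\right) - 31} = - 207 \left(- \frac{167}{\left(6 + 18\right) - 31}\right) = - 207 \left(- \frac{167}{24 - 31}\right) = - 207 \left(- \frac{167}{-7}\right) = - 207 \left(\left(-167\right) \left(- \frac{1}{7}\right)\right) = \left(-207\right) \frac{167}{7} = - \frac{34569}{7}$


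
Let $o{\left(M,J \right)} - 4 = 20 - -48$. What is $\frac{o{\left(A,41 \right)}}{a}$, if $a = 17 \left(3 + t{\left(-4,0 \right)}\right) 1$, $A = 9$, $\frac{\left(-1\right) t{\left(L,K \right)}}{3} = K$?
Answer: $\frac{24}{17} \approx 1.4118$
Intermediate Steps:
$t{\left(L,K \right)} = - 3 K$
$o{\left(M,J \right)} = 72$ ($o{\left(M,J \right)} = 4 + \left(20 - -48\right) = 4 + \left(20 + 48\right) = 4 + 68 = 72$)
$a = 51$ ($a = 17 \left(3 - 0\right) 1 = 17 \left(3 + 0\right) 1 = 17 \cdot 3 \cdot 1 = 51 \cdot 1 = 51$)
$\frac{o{\left(A,41 \right)}}{a} = \frac{72}{51} = 72 \cdot \frac{1}{51} = \frac{24}{17}$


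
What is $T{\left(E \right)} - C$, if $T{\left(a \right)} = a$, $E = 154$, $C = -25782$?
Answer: $25936$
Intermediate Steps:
$T{\left(E \right)} - C = 154 - -25782 = 154 + 25782 = 25936$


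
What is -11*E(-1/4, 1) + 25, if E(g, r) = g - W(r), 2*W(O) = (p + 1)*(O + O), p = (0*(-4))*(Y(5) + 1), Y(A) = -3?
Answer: 155/4 ≈ 38.750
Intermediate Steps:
p = 0 (p = (0*(-4))*(-3 + 1) = 0*(-2) = 0)
W(O) = O (W(O) = ((0 + 1)*(O + O))/2 = (1*(2*O))/2 = (2*O)/2 = O)
E(g, r) = g - r
-11*E(-1/4, 1) + 25 = -11*(-1/4 - 1*1) + 25 = -11*(-1*¼ - 1) + 25 = -11*(-¼ - 1) + 25 = -11*(-5/4) + 25 = 55/4 + 25 = 155/4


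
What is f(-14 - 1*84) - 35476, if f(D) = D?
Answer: -35574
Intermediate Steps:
f(-14 - 1*84) - 35476 = (-14 - 1*84) - 35476 = (-14 - 84) - 35476 = -98 - 35476 = -35574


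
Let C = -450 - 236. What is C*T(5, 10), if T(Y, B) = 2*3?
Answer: -4116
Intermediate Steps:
C = -686
T(Y, B) = 6
C*T(5, 10) = -686*6 = -4116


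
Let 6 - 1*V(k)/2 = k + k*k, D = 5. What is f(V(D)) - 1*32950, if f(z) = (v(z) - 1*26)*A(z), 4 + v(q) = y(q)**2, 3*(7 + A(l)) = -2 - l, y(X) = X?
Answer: -14000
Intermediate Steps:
V(k) = 12 - 2*k - 2*k**2 (V(k) = 12 - 2*(k + k*k) = 12 - 2*(k + k**2) = 12 + (-2*k - 2*k**2) = 12 - 2*k - 2*k**2)
A(l) = -23/3 - l/3 (A(l) = -7 + (-2 - l)/3 = -7 + (-2/3 - l/3) = -23/3 - l/3)
v(q) = -4 + q**2
f(z) = (-30 + z**2)*(-23/3 - z/3) (f(z) = ((-4 + z**2) - 1*26)*(-23/3 - z/3) = ((-4 + z**2) - 26)*(-23/3 - z/3) = (-30 + z**2)*(-23/3 - z/3))
f(V(D)) - 1*32950 = -(-30 + (12 - 2*5 - 2*5**2)**2)*(23 + (12 - 2*5 - 2*5**2))/3 - 1*32950 = -(-30 + (12 - 10 - 2*25)**2)*(23 + (12 - 10 - 2*25))/3 - 32950 = -(-30 + (12 - 10 - 50)**2)*(23 + (12 - 10 - 50))/3 - 32950 = -(-30 + (-48)**2)*(23 - 48)/3 - 32950 = -1/3*(-30 + 2304)*(-25) - 32950 = -1/3*2274*(-25) - 32950 = 18950 - 32950 = -14000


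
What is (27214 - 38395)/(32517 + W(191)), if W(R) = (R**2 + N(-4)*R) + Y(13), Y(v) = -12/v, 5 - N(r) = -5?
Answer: -48451/307264 ≈ -0.15769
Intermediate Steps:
N(r) = 10 (N(r) = 5 - 1*(-5) = 5 + 5 = 10)
W(R) = -12/13 + R**2 + 10*R (W(R) = (R**2 + 10*R) - 12/13 = -12/13 + R**2 + 10*R)
(27214 - 38395)/(32517 + W(191)) = (27214 - 38395)/(32517 + (-12/13 + 191**2 + 10*191)) = -11181/(32517 + (-12/13 + 36481 + 1910)) = -11181/(32517 + 499071/13) = -11181/921792/13 = -11181*13/921792 = -48451/307264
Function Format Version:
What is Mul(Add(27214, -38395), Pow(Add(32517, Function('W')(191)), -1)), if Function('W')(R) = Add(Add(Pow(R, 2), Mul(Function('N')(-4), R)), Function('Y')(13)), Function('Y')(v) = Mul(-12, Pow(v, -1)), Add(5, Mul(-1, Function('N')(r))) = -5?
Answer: Rational(-48451, 307264) ≈ -0.15769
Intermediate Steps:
Function('N')(r) = 10 (Function('N')(r) = Add(5, Mul(-1, -5)) = Add(5, 5) = 10)
Function('W')(R) = Add(Rational(-12, 13), Pow(R, 2), Mul(10, R)) (Function('W')(R) = Add(Add(Pow(R, 2), Mul(10, R)), Mul(-12, Pow(13, -1))) = Add(Add(Pow(R, 2), Mul(10, R)), Mul(-12, Rational(1, 13))) = Add(Add(Pow(R, 2), Mul(10, R)), Rational(-12, 13)) = Add(Rational(-12, 13), Pow(R, 2), Mul(10, R)))
Mul(Add(27214, -38395), Pow(Add(32517, Function('W')(191)), -1)) = Mul(Add(27214, -38395), Pow(Add(32517, Add(Rational(-12, 13), Pow(191, 2), Mul(10, 191))), -1)) = Mul(-11181, Pow(Add(32517, Add(Rational(-12, 13), 36481, 1910)), -1)) = Mul(-11181, Pow(Add(32517, Rational(499071, 13)), -1)) = Mul(-11181, Pow(Rational(921792, 13), -1)) = Mul(-11181, Rational(13, 921792)) = Rational(-48451, 307264)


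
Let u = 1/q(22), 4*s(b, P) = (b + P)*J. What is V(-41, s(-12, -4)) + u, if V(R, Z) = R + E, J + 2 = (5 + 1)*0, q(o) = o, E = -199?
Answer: -5279/22 ≈ -239.95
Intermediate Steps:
J = -2 (J = -2 + (5 + 1)*0 = -2 + 6*0 = -2 + 0 = -2)
s(b, P) = -P/2 - b/2 (s(b, P) = ((b + P)*(-2))/4 = ((P + b)*(-2))/4 = (-2*P - 2*b)/4 = -P/2 - b/2)
u = 1/22 ≈ 0.045455
V(R, Z) = -199 + R (V(R, Z) = R - 199 = -199 + R)
V(-41, s(-12, -4)) + u = (-199 - 41) + 1/22 = -240 + 1/22 = -5279/22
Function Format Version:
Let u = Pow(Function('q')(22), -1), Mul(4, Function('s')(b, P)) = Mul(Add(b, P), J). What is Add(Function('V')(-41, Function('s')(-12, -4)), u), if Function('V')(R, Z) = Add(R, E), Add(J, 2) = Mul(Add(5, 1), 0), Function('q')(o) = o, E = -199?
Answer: Rational(-5279, 22) ≈ -239.95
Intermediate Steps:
J = -2 (J = Add(-2, Mul(Add(5, 1), 0)) = Add(-2, Mul(6, 0)) = Add(-2, 0) = -2)
Function('s')(b, P) = Add(Mul(Rational(-1, 2), P), Mul(Rational(-1, 2), b)) (Function('s')(b, P) = Mul(Rational(1, 4), Mul(Add(b, P), -2)) = Mul(Rational(1, 4), Mul(Add(P, b), -2)) = Mul(Rational(1, 4), Add(Mul(-2, P), Mul(-2, b))) = Add(Mul(Rational(-1, 2), P), Mul(Rational(-1, 2), b)))
u = Rational(1, 22) (u = Pow(22, -1) = Rational(1, 22) ≈ 0.045455)
Function('V')(R, Z) = Add(-199, R) (Function('V')(R, Z) = Add(R, -199) = Add(-199, R))
Add(Function('V')(-41, Function('s')(-12, -4)), u) = Add(Add(-199, -41), Rational(1, 22)) = Add(-240, Rational(1, 22)) = Rational(-5279, 22)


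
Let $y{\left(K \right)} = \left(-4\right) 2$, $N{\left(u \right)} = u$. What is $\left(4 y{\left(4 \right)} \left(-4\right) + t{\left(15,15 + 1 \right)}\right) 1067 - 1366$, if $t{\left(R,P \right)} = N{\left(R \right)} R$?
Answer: $375285$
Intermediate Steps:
$t{\left(R,P \right)} = R^{2}$ ($t{\left(R,P \right)} = R R = R^{2}$)
$y{\left(K \right)} = -8$
$\left(4 y{\left(4 \right)} \left(-4\right) + t{\left(15,15 + 1 \right)}\right) 1067 - 1366 = \left(4 \left(-8\right) \left(-4\right) + 15^{2}\right) 1067 - 1366 = \left(\left(-32\right) \left(-4\right) + 225\right) 1067 - 1366 = \left(128 + 225\right) 1067 - 1366 = 353 \cdot 1067 - 1366 = 376651 - 1366 = 375285$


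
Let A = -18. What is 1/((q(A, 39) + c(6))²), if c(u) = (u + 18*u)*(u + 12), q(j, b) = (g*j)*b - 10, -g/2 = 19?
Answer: 1/824723524 ≈ 1.2125e-9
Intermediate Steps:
g = -38 (g = -2*19 = -38)
q(j, b) = -10 - 38*b*j (q(j, b) = (-38*j)*b - 10 = -38*b*j - 10 = -10 - 38*b*j)
c(u) = 19*u*(12 + u) (c(u) = (19*u)*(12 + u) = 19*u*(12 + u))
1/((q(A, 39) + c(6))²) = 1/(((-10 - 38*39*(-18)) + 19*6*(12 + 6))²) = 1/(((-10 + 26676) + 19*6*18)²) = 1/((26666 + 2052)²) = 1/(28718²) = 1/824723524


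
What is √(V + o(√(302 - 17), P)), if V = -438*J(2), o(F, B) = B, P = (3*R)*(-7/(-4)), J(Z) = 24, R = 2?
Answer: I*√42006/2 ≈ 102.48*I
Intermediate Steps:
P = 21/2 (P = (3*2)*(-7/(-4)) = 6*(-7*(-¼)) = 6*(7/4) = 21/2 ≈ 10.500)
V = -10512 (V = -438*24 = -10512)
√(V + o(√(302 - 17), P)) = √(-10512 + 21/2) = √(-21003/2) = I*√42006/2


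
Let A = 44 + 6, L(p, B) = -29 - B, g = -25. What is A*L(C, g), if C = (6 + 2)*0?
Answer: -200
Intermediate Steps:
C = 0 (C = 8*0 = 0)
A = 50
A*L(C, g) = 50*(-29 - 1*(-25)) = 50*(-29 + 25) = 50*(-4) = -200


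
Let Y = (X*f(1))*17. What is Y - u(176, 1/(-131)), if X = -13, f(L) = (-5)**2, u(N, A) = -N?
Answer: -5349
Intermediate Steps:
f(L) = 25
Y = -5525 (Y = -13*25*17 = -325*17 = -5525)
Y - u(176, 1/(-131)) = -5525 - (-1)*176 = -5525 - 1*(-176) = -5525 + 176 = -5349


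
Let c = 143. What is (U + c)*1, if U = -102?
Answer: 41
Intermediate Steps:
(U + c)*1 = (-102 + 143)*1 = 41*1 = 41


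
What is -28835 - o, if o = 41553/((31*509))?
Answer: -455029018/15779 ≈ -28838.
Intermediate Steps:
o = 41553/15779 ≈ 2.6334
-28835 - o = -28835 - 1*41553/15779 = -28835 - 41553/15779 = -455029018/15779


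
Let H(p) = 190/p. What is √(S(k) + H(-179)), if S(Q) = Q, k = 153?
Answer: √4868263/179 ≈ 12.326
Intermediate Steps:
√(S(k) + H(-179)) = √(153 + 190/(-179)) = √(153 + 190*(-1/179)) = √(153 - 190/179) = √(27197/179) = √4868263/179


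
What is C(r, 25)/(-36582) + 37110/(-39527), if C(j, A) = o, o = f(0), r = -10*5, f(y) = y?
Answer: -37110/39527 ≈ -0.93885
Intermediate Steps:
r = -50
o = 0
C(j, A) = 0
C(r, 25)/(-36582) + 37110/(-39527) = 0/(-36582) + 37110/(-39527) = 0*(-1/36582) + 37110*(-1/39527) = 0 - 37110/39527 = -37110/39527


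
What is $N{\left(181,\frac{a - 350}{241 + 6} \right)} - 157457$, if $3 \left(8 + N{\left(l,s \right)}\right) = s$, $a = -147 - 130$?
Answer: $- \frac{2047056}{13} \approx -1.5747 \cdot 10^{5}$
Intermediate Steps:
$a = -277$
$N{\left(l,s \right)} = -8 + \frac{s}{3}$
$N{\left(181,\frac{a - 350}{241 + 6} \right)} - 157457 = \left(-8 + \frac{\left(-277 - 350\right) \frac{1}{241 + 6}}{3}\right) - 157457 = \left(-8 + \frac{\left(-627\right) \frac{1}{247}}{3}\right) - 157457 = \left(-8 + \frac{1}{3} \left(- \frac{33}{13}\right)\right) - 157457 = \left(-8 - \frac{11}{13}\right) - 157457 = - \frac{115}{13} - 157457 = - \frac{2047056}{13}$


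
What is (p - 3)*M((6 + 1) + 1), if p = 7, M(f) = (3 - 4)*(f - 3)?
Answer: -20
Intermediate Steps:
M(f) = 3 - f (M(f) = -(-3 + f) = 3 - f)
(p - 3)*M((6 + 1) + 1) = (7 - 3)*(3 - ((6 + 1) + 1)) = 4*(3 - (7 + 1)) = 4*(3 - 1*8) = 4*(3 - 8) = 4*(-5) = -20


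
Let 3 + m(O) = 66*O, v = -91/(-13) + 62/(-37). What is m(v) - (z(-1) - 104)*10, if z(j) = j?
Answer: 51741/37 ≈ 1398.4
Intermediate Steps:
v = 197/37 (v = -91*(-1/13) + 62*(-1/37) = 7 - 62/37 = 197/37 ≈ 5.3243)
m(O) = -3 + 66*O
m(v) - (z(-1) - 104)*10 = (-3 + 66*(197/37)) - (-1 - 104)*10 = (-3 + 13002/37) - (-105)*10 = 12891/37 - 1*(-1050) = 12891/37 + 1050 = 51741/37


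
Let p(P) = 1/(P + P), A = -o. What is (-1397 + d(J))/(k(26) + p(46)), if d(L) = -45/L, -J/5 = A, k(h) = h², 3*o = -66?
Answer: -1413350/684123 ≈ -2.0659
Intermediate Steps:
o = -22 (o = (⅓)*(-66) = -22)
A = 22 (A = -1*(-22) = 22)
p(P) = 1/(2*P)
J = -110 (J = -5*22 = -110)
(-1397 + d(J))/(k(26) + p(46)) = (-1397 - 45/(-110))/(26² + (½)/46) = (-1397 - 45*(-1/110))/(676 + (½)*(1/46)) = (-1397 + 9/22)/(676 + 1/92) = -30725/(22*62193/92) = -30725/22*92/62193 = -1413350/684123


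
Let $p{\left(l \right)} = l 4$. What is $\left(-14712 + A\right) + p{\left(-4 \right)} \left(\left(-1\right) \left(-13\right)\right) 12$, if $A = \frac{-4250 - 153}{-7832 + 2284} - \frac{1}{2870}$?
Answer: $- \frac{136993111509}{7961380} \approx -17207.0$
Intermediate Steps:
$A = \frac{6315531}{7961380}$ ($A = - \frac{4403}{-5548} - \frac{1}{2870} = \left(-4403\right) \left(- \frac{1}{5548}\right) - \frac{1}{2870} = \frac{4403}{5548} - \frac{1}{2870} = \frac{6315531}{7961380} \approx 0.79327$)
$p{\left(l \right)} = 4 l$
$\left(-14712 + A\right) + p{\left(-4 \right)} \left(\left(-1\right) \left(-13\right)\right) 12 = \left(-14712 + \frac{6315531}{7961380}\right) + 4 \left(-4\right) \left(\left(-1\right) \left(-13\right)\right) 12 = - \frac{117121507029}{7961380} + \left(-16\right) 13 \cdot 12 = - \frac{117121507029}{7961380} - 2496 = - \frac{136993111509}{7961380}$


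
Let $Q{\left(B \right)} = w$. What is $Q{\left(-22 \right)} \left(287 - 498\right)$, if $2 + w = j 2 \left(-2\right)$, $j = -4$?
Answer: $-2954$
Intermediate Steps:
$w = 14$ ($w = -2 + \left(-4\right) 2 \left(-2\right) = -2 - -16 = -2 + 16 = 14$)
$Q{\left(B \right)} = 14$
$Q{\left(-22 \right)} \left(287 - 498\right) = 14 \left(287 - 498\right) = 14 \left(-211\right) = -2954$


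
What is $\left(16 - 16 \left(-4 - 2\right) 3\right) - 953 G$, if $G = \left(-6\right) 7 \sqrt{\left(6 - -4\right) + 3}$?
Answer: $304 + 40026 \sqrt{13} \approx 1.4462 \cdot 10^{5}$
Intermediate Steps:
$G = - 42 \sqrt{13}$ ($G = - 42 \sqrt{\left(6 + 4\right) + 3} = - 42 \sqrt{10 + 3} = - 42 \sqrt{13} \approx -151.43$)
$\left(16 - 16 \left(-4 - 2\right) 3\right) - 953 G = \left(16 - 16 \left(-4 - 2\right) 3\right) - 953 \left(- 42 \sqrt{13}\right) = \left(16 - 16 \left(\left(-6\right) 3\right)\right) + 40026 \sqrt{13} = \left(16 - -288\right) + 40026 \sqrt{13} = \left(16 + 288\right) + 40026 \sqrt{13} = 304 + 40026 \sqrt{13}$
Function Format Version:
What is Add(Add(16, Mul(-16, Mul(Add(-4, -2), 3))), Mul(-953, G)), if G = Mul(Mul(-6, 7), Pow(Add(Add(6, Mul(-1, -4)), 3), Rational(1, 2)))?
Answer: Add(304, Mul(40026, Pow(13, Rational(1, 2)))) ≈ 1.4462e+5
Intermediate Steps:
G = Mul(-42, Pow(13, Rational(1, 2))) (G = Mul(-42, Pow(Add(Add(6, 4), 3), Rational(1, 2))) = Mul(-42, Pow(Add(10, 3), Rational(1, 2))) = Mul(-42, Pow(13, Rational(1, 2))) ≈ -151.43)
Add(Add(16, Mul(-16, Mul(Add(-4, -2), 3))), Mul(-953, G)) = Add(Add(16, Mul(-16, Mul(Add(-4, -2), 3))), Mul(-953, Mul(-42, Pow(13, Rational(1, 2))))) = Add(Add(16, Mul(-16, Mul(-6, 3))), Mul(40026, Pow(13, Rational(1, 2)))) = Add(Add(16, Mul(-16, -18)), Mul(40026, Pow(13, Rational(1, 2)))) = Add(Add(16, 288), Mul(40026, Pow(13, Rational(1, 2)))) = Add(304, Mul(40026, Pow(13, Rational(1, 2))))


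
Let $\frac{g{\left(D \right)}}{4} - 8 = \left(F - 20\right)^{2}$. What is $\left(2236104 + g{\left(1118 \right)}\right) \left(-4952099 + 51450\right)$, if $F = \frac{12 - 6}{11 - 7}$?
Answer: $-10965226640745$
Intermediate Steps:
$F = \frac{3}{2}$ ($F = \frac{6}{4} = 6 \cdot \frac{1}{4} = \frac{3}{2} \approx 1.5$)
$g{\left(D \right)} = 1401$ ($g{\left(D \right)} = 32 + 4 \left(\frac{3}{2} - 20\right)^{2} = 32 + 4 \left(- \frac{37}{2}\right)^{2} = 32 + 4 \cdot \frac{1369}{4} = 32 + 1369 = 1401$)
$\left(2236104 + g{\left(1118 \right)}\right) \left(-4952099 + 51450\right) = \left(2236104 + 1401\right) \left(-4952099 + 51450\right) = 2237505 \left(-4900649\right) = -10965226640745$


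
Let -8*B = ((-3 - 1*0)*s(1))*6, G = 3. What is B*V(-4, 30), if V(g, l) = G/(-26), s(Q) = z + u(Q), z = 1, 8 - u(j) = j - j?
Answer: -243/104 ≈ -2.3365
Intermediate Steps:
u(j) = 8 (u(j) = 8 - (j - j) = 8 - 1*0 = 8 + 0 = 8)
s(Q) = 9 (s(Q) = 1 + 8 = 9)
V(g, l) = -3/26 (V(g, l) = 3/(-26) = 3*(-1/26) = -3/26)
B = 81/4 (B = -(-3 - 1*0)*9*6/8 = -(-3 + 0)*9*6/8 = -(-3*9)*6/8 = -(-27)*6/8 = -⅛*(-162) = 81/4 ≈ 20.250)
B*V(-4, 30) = (81/4)*(-3/26) = -243/104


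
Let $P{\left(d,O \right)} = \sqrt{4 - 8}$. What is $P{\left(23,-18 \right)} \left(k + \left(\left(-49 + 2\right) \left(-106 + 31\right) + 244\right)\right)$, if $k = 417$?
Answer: $8372 i \approx 8372.0 i$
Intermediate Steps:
$P{\left(d,O \right)} = 2 i$ ($P{\left(d,O \right)} = \sqrt{-4} = 2 i$)
$P{\left(23,-18 \right)} \left(k + \left(\left(-49 + 2\right) \left(-106 + 31\right) + 244\right)\right) = 2 i \left(417 + \left(\left(-49 + 2\right) \left(-106 + 31\right) + 244\right)\right) = 2 i \left(417 + \left(\left(-47\right) \left(-75\right) + 244\right)\right) = 2 i \left(417 + \left(3525 + 244\right)\right) = 2 i \left(417 + 3769\right) = 2 i 4186 = 8372 i$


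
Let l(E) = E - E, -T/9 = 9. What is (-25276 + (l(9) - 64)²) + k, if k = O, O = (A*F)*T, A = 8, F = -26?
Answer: -4332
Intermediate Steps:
T = -81 (T = -9*9 = -81)
l(E) = 0
O = 16848 (O = (8*(-26))*(-81) = -208*(-81) = 16848)
k = 16848
(-25276 + (l(9) - 64)²) + k = (-25276 + (0 - 64)²) + 16848 = (-25276 + (-64)²) + 16848 = (-25276 + 4096) + 16848 = -21180 + 16848 = -4332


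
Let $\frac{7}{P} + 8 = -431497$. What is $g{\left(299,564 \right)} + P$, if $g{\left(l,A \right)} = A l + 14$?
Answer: $\frac{72773318243}{431505} \approx 1.6865 \cdot 10^{5}$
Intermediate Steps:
$g{\left(l,A \right)} = 14 + A l$
$P = - \frac{7}{431505}$ ($P = \frac{7}{-8 - 431497} = \frac{7}{-431505} = 7 \left(- \frac{1}{431505}\right) = - \frac{7}{431505} \approx -1.6222 \cdot 10^{-5}$)
$g{\left(299,564 \right)} + P = \left(14 + 564 \cdot 299\right) - \frac{7}{431505} = \left(14 + 168636\right) - \frac{7}{431505} = 168650 - \frac{7}{431505} = \frac{72773318243}{431505}$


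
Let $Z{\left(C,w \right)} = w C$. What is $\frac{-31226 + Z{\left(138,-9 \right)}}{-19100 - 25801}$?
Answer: $\frac{32468}{44901} \approx 0.7231$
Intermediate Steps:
$Z{\left(C,w \right)} = C w$
$\frac{-31226 + Z{\left(138,-9 \right)}}{-19100 - 25801} = \frac{-31226 + 138 \left(-9\right)}{-19100 - 25801} = \frac{-31226 - 1242}{-44901} = \left(-32468\right) \left(- \frac{1}{44901}\right) = \frac{32468}{44901}$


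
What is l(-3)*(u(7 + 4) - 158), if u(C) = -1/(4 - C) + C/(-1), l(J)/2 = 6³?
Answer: -510624/7 ≈ -72946.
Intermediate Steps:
l(J) = 432 (l(J) = 2*6³ = 2*216 = 432)
u(C) = -C - 1/(4 - C) (u(C) = -1/(4 - C) + C*(-1) = -1/(4 - C) - C = -C - 1/(4 - C))
l(-3)*(u(7 + 4) - 158) = 432*((1 - (7 + 4)² + 4*(7 + 4))/(-4 + (7 + 4)) - 158) = 432*((1 - 1*11² + 4*11)/(-4 + 11) - 158) = 432*((1 - 1*121 + 44)/7 - 158) = 432*((1 - 121 + 44)/7 - 158) = 432*((⅐)*(-76) - 158) = 432*(-76/7 - 158) = 432*(-1182/7) = -510624/7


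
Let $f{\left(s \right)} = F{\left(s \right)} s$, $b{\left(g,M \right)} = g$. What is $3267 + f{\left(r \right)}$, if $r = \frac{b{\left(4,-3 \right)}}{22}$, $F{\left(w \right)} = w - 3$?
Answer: $\frac{395245}{121} \approx 3266.5$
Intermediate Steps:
$F{\left(w \right)} = -3 + w$ ($F{\left(w \right)} = w - 3 = -3 + w$)
$r = \frac{2}{11}$ ($r = \frac{4}{22} = 4 \cdot \frac{1}{22} = \frac{2}{11} \approx 0.18182$)
$f{\left(s \right)} = s \left(-3 + s\right)$ ($f{\left(s \right)} = \left(-3 + s\right) s = s \left(-3 + s\right)$)
$3267 + f{\left(r \right)} = 3267 + \frac{2 \left(-3 + \frac{2}{11}\right)}{11} = 3267 + \frac{2}{11} \left(- \frac{31}{11}\right) = 3267 - \frac{62}{121} = \frac{395245}{121}$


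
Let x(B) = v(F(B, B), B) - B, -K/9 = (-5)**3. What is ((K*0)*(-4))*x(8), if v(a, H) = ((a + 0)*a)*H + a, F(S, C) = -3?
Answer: 0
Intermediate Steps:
K = 1125 (K = -9*(-5)**3 = -9*(-125) = 1125)
v(a, H) = a + H*a**2 (v(a, H) = (a*a)*H + a = a**2*H + a = H*a**2 + a = a + H*a**2)
x(B) = -3 + 8*B (x(B) = -3*(1 + B*(-3)) - B = -3*(1 - 3*B) - B = (-3 + 9*B) - B = -3 + 8*B)
((K*0)*(-4))*x(8) = ((1125*0)*(-4))*(-3 + 8*8) = (0*(-4))*(-3 + 64) = 0*61 = 0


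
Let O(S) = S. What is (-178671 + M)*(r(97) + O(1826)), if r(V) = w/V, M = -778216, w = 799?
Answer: -170250291927/97 ≈ -1.7552e+9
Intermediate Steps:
r(V) = 799/V
(-178671 + M)*(r(97) + O(1826)) = (-178671 - 778216)*(799/97 + 1826) = -956887*(799*(1/97) + 1826) = -956887*(799/97 + 1826) = -956887*177921/97 = -170250291927/97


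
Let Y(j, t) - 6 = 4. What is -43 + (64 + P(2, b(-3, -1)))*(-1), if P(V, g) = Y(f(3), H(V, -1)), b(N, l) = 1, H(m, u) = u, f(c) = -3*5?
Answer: -117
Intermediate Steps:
f(c) = -15
Y(j, t) = 10 (Y(j, t) = 6 + 4 = 10)
P(V, g) = 10
-43 + (64 + P(2, b(-3, -1)))*(-1) = -43 + (64 + 10)*(-1) = -43 + 74*(-1) = -43 - 74 = -117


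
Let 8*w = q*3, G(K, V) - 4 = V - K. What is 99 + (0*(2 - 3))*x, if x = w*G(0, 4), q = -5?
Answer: 99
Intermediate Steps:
G(K, V) = 4 + V - K (G(K, V) = 4 + (V - K) = 4 + V - K)
w = -15/8 (w = (-5*3)/8 = (⅛)*(-15) = -15/8 ≈ -1.8750)
x = -15 (x = -15*(4 + 4 - 1*0)/8 = -15*(4 + 4 + 0)/8 = -15/8*8 = -15)
99 + (0*(2 - 3))*x = 99 + (0*(2 - 3))*(-15) = 99 + (0*(-1))*(-15) = 99 + 0*(-15) = 99 + 0 = 99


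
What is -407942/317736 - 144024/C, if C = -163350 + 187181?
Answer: -27741637733/3785983308 ≈ -7.3275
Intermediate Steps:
C = 23831
-407942/317736 - 144024/C = -407942/317736 - 144024/23831 = -407942*1/317736 - 144024*1/23831 = -203971/158868 - 144024/23831 = -27741637733/3785983308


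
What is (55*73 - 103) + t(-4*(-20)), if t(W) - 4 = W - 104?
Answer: 3892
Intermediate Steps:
t(W) = -100 + W (t(W) = 4 + (W - 104) = 4 + (-104 + W) = -100 + W)
(55*73 - 103) + t(-4*(-20)) = (55*73 - 103) + (-100 - 4*(-20)) = (4015 - 103) + (-100 + 80) = 3912 - 20 = 3892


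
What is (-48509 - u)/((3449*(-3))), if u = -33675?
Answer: 14834/10347 ≈ 1.4337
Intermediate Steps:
(-48509 - u)/((3449*(-3))) = (-48509 - 1*(-33675))/((3449*(-3))) = (-48509 + 33675)/(-10347) = -14834*(-1/10347) = 14834/10347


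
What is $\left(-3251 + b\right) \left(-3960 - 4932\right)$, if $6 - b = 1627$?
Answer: $43321824$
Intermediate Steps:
$b = -1621$ ($b = 6 - 1627 = -1621$)
$\left(-3251 + b\right) \left(-3960 - 4932\right) = \left(-3251 - 1621\right) \left(-3960 - 4932\right) = \left(-4872\right) \left(-8892\right) = 43321824$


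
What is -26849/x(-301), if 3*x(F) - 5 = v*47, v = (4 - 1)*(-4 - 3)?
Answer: 80547/982 ≈ 82.023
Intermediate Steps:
v = -21 (v = 3*(-7) = -21)
x(F) = -982/3 (x(F) = 5/3 + (-21*47)/3 = 5/3 + (1/3)*(-987) = 5/3 - 329 = -982/3)
-26849/x(-301) = -26849/(-982/3) = -26849*(-3/982) = 80547/982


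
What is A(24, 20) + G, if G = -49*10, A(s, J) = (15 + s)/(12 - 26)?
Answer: -6899/14 ≈ -492.79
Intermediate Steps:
A(s, J) = -15/14 - s/14 (A(s, J) = (15 + s)/(-14) = (15 + s)*(-1/14) = -15/14 - s/14)
G = -490
A(24, 20) + G = (-15/14 - 1/14*24) - 490 = (-15/14 - 12/7) - 490 = -39/14 - 490 = -6899/14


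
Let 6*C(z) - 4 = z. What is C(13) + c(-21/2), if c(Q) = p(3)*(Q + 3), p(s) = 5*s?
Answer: -329/3 ≈ -109.67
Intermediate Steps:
C(z) = 2/3 + z/6
c(Q) = 45 + 15*Q (c(Q) = (5*3)*(Q + 3) = 15*(3 + Q) = 45 + 15*Q)
C(13) + c(-21/2) = (2/3 + (1/6)*13) + (45 + 15*(-21/2)) = (2/3 + 13/6) + (45 + 15*(-21*1/2)) = 17/6 + (45 + 15*(-21/2)) = 17/6 + (45 - 315/2) = 17/6 - 225/2 = -329/3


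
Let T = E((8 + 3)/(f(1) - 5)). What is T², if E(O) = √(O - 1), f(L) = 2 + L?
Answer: -13/2 ≈ -6.5000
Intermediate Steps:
E(O) = √(-1 + O)
T = I*√26/2 (T = √(-1 + (8 + 3)/((2 + 1) - 5)) = √(-1 + 11/(3 - 5)) = √(-1 + 11/(-2)) = √(-1 + 11*(-½)) = √(-1 - 11/2) = √(-13/2) = I*√26/2 ≈ 2.5495*I)
T² = (I*√26/2)² = -13/2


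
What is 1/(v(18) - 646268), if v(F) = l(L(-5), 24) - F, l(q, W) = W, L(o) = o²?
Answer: -1/646262 ≈ -1.5474e-6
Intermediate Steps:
v(F) = 24 - F
1/(v(18) - 646268) = 1/((24 - 1*18) - 646268) = 1/((24 - 18) - 646268) = 1/(6 - 646268) = 1/(-646262) = -1/646262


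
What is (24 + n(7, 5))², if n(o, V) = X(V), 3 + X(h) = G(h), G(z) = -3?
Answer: 324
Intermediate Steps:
X(h) = -6 (X(h) = -3 - 3 = -6)
n(o, V) = -6
(24 + n(7, 5))² = (24 - 6)² = 18² = 324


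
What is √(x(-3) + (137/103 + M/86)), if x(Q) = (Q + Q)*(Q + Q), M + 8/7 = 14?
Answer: 2*√9006216485/31003 ≈ 6.1221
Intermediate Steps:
M = 90/7 (M = -8/7 + 14 = 90/7 ≈ 12.857)
x(Q) = 4*Q² (x(Q) = (2*Q)*(2*Q) = 4*Q²)
√(x(-3) + (137/103 + M/86)) = √(4*(-3)² + (137/103 + (90/7)/86)) = √(4*9 + (137*(1/103) + (90/7)*(1/86))) = √(36 + (137/103 + 45/301)) = √(36 + 45872/31003) = √(1161980/31003) = 2*√9006216485/31003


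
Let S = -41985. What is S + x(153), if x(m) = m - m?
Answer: -41985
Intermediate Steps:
x(m) = 0
S + x(153) = -41985 + 0 = -41985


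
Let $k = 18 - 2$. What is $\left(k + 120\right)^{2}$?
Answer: $18496$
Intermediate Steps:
$k = 16$
$\left(k + 120\right)^{2} = \left(16 + 120\right)^{2} = 136^{2} = 18496$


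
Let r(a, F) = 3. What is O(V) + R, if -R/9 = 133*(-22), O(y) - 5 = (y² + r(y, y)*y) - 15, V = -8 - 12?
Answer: 26664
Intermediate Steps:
V = -20
O(y) = -10 + y² + 3*y (O(y) = 5 + ((y² + 3*y) - 15) = 5 + (-15 + y² + 3*y) = -10 + y² + 3*y)
R = 26334 (R = -1197*(-22) = -9*(-2926) = 26334)
O(V) + R = (-10 + (-20)² + 3*(-20)) + 26334 = (-10 + 400 - 60) + 26334 = 330 + 26334 = 26664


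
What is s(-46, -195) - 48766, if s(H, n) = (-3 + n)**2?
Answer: -9562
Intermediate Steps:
s(-46, -195) - 48766 = (-3 - 195)**2 - 48766 = (-198)**2 - 48766 = 39204 - 48766 = -9562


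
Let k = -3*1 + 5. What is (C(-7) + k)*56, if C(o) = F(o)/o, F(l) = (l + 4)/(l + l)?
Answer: 772/7 ≈ 110.29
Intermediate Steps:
F(l) = (4 + l)/(2*l) (F(l) = (4 + l)/((2*l)) = (4 + l)*(1/(2*l)) = (4 + l)/(2*l))
C(o) = (4 + o)/(2*o²) (C(o) = ((4 + o)/(2*o))/o = (4 + o)/(2*o²))
k = 2 (k = -3 + 5 = 2)
(C(-7) + k)*56 = ((½)*(4 - 7)/(-7)² + 2)*56 = ((½)*(1/49)*(-3) + 2)*56 = (-3/98 + 2)*56 = (193/98)*56 = 772/7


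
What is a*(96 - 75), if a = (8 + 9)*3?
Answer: 1071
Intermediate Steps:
a = 51 (a = 17*3 = 51)
a*(96 - 75) = 51*(96 - 75) = 51*21 = 1071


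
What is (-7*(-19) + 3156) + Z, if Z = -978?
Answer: 2311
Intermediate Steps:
(-7*(-19) + 3156) + Z = (-7*(-19) + 3156) - 978 = (133 + 3156) - 978 = 3289 - 978 = 2311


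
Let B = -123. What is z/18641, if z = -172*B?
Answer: 21156/18641 ≈ 1.1349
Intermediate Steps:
z = 21156 (z = -172*(-123) = 21156)
z/18641 = 21156/18641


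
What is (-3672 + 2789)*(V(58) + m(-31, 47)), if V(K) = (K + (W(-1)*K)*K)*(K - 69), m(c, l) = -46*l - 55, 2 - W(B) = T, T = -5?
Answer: 231242689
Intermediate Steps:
W(B) = 7 (W(B) = 2 - 1*(-5) = 2 + 5 = 7)
m(c, l) = -55 - 46*l
V(K) = (-69 + K)*(K + 7*K²) (V(K) = (K + (7*K)*K)*(K - 69) = (K + 7*K²)*(-69 + K) = (-69 + K)*(K + 7*K²))
(-3672 + 2789)*(V(58) + m(-31, 47)) = (-3672 + 2789)*(58*(-69 - 482*58 + 7*58²) + (-55 - 46*47)) = -883*(58*(-69 - 27956 + 7*3364) + (-55 - 2162)) = -883*(58*(-69 - 27956 + 23548) - 2217) = -883*(58*(-4477) - 2217) = -883*(-259666 - 2217) = -883*(-261883) = 231242689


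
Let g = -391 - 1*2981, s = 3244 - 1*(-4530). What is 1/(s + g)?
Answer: 1/4402 ≈ 0.00022717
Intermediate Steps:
s = 7774 (s = 3244 + 4530 = 7774)
g = -3372 (g = -391 - 2981 = -3372)
1/(s + g) = 1/(7774 - 3372) = 1/4402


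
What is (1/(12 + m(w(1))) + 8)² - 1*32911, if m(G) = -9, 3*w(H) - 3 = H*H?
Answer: -295574/9 ≈ -32842.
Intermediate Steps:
w(H) = 1 + H²/3 (w(H) = 1 + (H*H)/3 = 1 + H²/3)
(1/(12 + m(w(1))) + 8)² - 1*32911 = (1/(12 - 9) + 8)² - 1*32911 = (1/3 + 8)² - 32911 = (⅓ + 8)² - 32911 = (25/3)² - 32911 = 625/9 - 32911 = -295574/9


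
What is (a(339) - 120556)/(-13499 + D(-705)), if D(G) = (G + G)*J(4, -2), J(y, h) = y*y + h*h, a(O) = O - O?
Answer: 120556/41699 ≈ 2.8911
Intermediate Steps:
a(O) = 0
J(y, h) = h² + y² (J(y, h) = y² + h² = h² + y²)
D(G) = 40*G (D(G) = (G + G)*((-2)² + 4²) = (2*G)*(4 + 16) = (2*G)*20 = 40*G)
(a(339) - 120556)/(-13499 + D(-705)) = (0 - 120556)/(-13499 + 40*(-705)) = -120556/(-13499 - 28200) = -120556/(-41699) = -120556*(-1/41699) = 120556/41699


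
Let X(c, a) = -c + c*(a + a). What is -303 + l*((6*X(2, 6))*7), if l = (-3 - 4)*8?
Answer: -52047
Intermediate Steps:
X(c, a) = -c + 2*a*c (X(c, a) = -c + c*(2*a) = -c + 2*a*c)
l = -56 (l = -7*8 = -56)
-303 + l*((6*X(2, 6))*7) = -303 - 56*6*(2*(-1 + 2*6))*7 = -303 - 56*6*(2*(-1 + 12))*7 = -303 - 56*6*(2*11)*7 = -303 - 56*6*22*7 = -303 - 7392*7 = -303 - 56*924 = -303 - 51744 = -52047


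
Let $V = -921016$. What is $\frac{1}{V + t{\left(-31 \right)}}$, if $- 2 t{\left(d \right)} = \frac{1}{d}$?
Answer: $- \frac{62}{57102991} \approx -1.0858 \cdot 10^{-6}$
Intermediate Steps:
$t{\left(d \right)} = - \frac{1}{2 d}$
$\frac{1}{V + t{\left(-31 \right)}} = \frac{1}{-921016 - \frac{1}{2 \left(-31\right)}} = \frac{1}{-921016 - - \frac{1}{62}} = \frac{1}{-921016 + \frac{1}{62}} = \frac{1}{- \frac{57102991}{62}} = - \frac{62}{57102991}$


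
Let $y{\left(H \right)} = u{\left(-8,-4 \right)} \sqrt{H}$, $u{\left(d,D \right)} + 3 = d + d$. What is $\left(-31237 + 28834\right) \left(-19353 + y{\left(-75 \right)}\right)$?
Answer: $46505259 + 228285 i \sqrt{3} \approx 4.6505 \cdot 10^{7} + 3.954 \cdot 10^{5} i$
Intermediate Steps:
$u{\left(d,D \right)} = -3 + 2 d$ ($u{\left(d,D \right)} = -3 + \left(d + d\right) = -3 + 2 d$)
$y{\left(H \right)} = - 19 \sqrt{H}$ ($y{\left(H \right)} = \left(-3 + 2 \left(-8\right)\right) \sqrt{H} = \left(-3 - 16\right) \sqrt{H} = - 19 \sqrt{H}$)
$\left(-31237 + 28834\right) \left(-19353 + y{\left(-75 \right)}\right) = \left(-31237 + 28834\right) \left(-19353 - 19 \sqrt{-75}\right) = - 2403 \left(-19353 - 19 \cdot 5 i \sqrt{3}\right) = - 2403 \left(-19353 - 95 i \sqrt{3}\right) = 46505259 + 228285 i \sqrt{3}$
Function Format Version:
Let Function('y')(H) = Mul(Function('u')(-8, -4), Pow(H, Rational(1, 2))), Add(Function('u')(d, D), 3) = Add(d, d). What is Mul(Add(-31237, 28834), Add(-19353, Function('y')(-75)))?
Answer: Add(46505259, Mul(228285, I, Pow(3, Rational(1, 2)))) ≈ Add(4.6505e+7, Mul(3.9540e+5, I))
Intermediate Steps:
Function('u')(d, D) = Add(-3, Mul(2, d)) (Function('u')(d, D) = Add(-3, Add(d, d)) = Add(-3, Mul(2, d)))
Function('y')(H) = Mul(-19, Pow(H, Rational(1, 2))) (Function('y')(H) = Mul(Add(-3, Mul(2, -8)), Pow(H, Rational(1, 2))) = Mul(Add(-3, -16), Pow(H, Rational(1, 2))) = Mul(-19, Pow(H, Rational(1, 2))))
Mul(Add(-31237, 28834), Add(-19353, Function('y')(-75))) = Mul(Add(-31237, 28834), Add(-19353, Mul(-19, Pow(-75, Rational(1, 2))))) = Mul(-2403, Add(-19353, Mul(-19, Mul(5, I, Pow(3, Rational(1, 2)))))) = Mul(-2403, Add(-19353, Mul(-95, I, Pow(3, Rational(1, 2))))) = Add(46505259, Mul(228285, I, Pow(3, Rational(1, 2))))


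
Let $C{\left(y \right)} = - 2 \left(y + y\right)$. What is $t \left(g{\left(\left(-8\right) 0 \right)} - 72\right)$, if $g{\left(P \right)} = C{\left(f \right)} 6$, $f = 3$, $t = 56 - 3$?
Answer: $-7632$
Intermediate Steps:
$t = 53$ ($t = 56 - 3 = 53$)
$C{\left(y \right)} = - 4 y$ ($C{\left(y \right)} = - 2 \cdot 2 y = - 4 y$)
$g{\left(P \right)} = -72$ ($g{\left(P \right)} = \left(-4\right) 3 \cdot 6 = \left(-12\right) 6 = -72$)
$t \left(g{\left(\left(-8\right) 0 \right)} - 72\right) = 53 \left(-72 - 72\right) = 53 \left(-144\right) = -7632$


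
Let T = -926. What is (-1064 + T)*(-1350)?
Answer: 2686500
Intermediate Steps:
(-1064 + T)*(-1350) = (-1064 - 926)*(-1350) = -1990*(-1350) = 2686500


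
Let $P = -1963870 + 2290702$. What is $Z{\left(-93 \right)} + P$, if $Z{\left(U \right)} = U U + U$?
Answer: $335388$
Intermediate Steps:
$Z{\left(U \right)} = U + U^{2}$ ($Z{\left(U \right)} = U^{2} + U = U + U^{2}$)
$P = 326832$
$Z{\left(-93 \right)} + P = - 93 \left(1 - 93\right) + 326832 = \left(-93\right) \left(-92\right) + 326832 = 8556 + 326832 = 335388$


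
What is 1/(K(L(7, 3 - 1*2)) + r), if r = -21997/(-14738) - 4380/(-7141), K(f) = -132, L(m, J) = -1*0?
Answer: -105244058/13670582639 ≈ -0.0076986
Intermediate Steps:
L(m, J) = 0
r = 221633017/105244058 (r = -21997*(-1/14738) - 4380*(-1/7141) = 21997/14738 + 4380/7141 = 221633017/105244058 ≈ 2.1059)
1/(K(L(7, 3 - 1*2)) + r) = 1/(-132 + 221633017/105244058) = 1/(-13670582639/105244058) = -105244058/13670582639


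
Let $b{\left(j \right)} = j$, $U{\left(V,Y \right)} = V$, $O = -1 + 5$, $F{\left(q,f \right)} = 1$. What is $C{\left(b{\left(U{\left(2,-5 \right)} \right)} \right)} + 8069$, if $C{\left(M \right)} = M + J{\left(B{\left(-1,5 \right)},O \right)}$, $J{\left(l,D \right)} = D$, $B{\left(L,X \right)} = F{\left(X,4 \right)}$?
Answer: $8075$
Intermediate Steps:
$B{\left(L,X \right)} = 1$
$O = 4$
$C{\left(M \right)} = 4 + M$ ($C{\left(M \right)} = M + 4 = 4 + M$)
$C{\left(b{\left(U{\left(2,-5 \right)} \right)} \right)} + 8069 = \left(4 + 2\right) + 8069 = 6 + 8069 = 8075$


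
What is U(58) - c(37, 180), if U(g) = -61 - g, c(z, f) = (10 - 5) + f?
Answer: -304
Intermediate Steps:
c(z, f) = 5 + f
U(58) - c(37, 180) = (-61 - 1*58) - (5 + 180) = (-61 - 58) - 1*185 = -119 - 185 = -304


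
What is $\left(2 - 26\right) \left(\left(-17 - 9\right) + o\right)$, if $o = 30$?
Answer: $-96$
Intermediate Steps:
$\left(2 - 26\right) \left(\left(-17 - 9\right) + o\right) = \left(2 - 26\right) \left(\left(-17 - 9\right) + 30\right) = \left(2 - 26\right) \left(-26 + 30\right) = \left(-24\right) 4 = -96$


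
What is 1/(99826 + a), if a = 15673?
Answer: 1/115499 ≈ 8.6581e-6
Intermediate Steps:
1/(99826 + a) = 1/(99826 + 15673) = 1/115499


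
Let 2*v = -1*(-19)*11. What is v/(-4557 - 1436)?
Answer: -209/11986 ≈ -0.017437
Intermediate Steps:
v = 209/2 (v = (-1*(-19)*11)/2 = (19*11)/2 = (½)*209 = 209/2 ≈ 104.50)
v/(-4557 - 1436) = 209/(2*(-4557 - 1436)) = (209/2)/(-5993) = (209/2)*(-1/5993) = -209/11986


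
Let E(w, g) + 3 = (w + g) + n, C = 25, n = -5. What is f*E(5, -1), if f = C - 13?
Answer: -48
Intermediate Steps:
E(w, g) = -8 + g + w (E(w, g) = -3 + ((w + g) - 5) = -3 + ((g + w) - 5) = -3 + (-5 + g + w) = -8 + g + w)
f = 12 (f = 25 - 13 = 12)
f*E(5, -1) = 12*(-8 - 1 + 5) = 12*(-4) = -48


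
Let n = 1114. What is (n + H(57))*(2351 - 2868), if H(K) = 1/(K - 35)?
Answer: -1151923/2 ≈ -5.7596e+5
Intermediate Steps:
H(K) = 1/(-35 + K)
(n + H(57))*(2351 - 2868) = (1114 + 1/(-35 + 57))*(2351 - 2868) = (1114 + 1/22)*(-517) = (24509/22)*(-517) = -1151923/2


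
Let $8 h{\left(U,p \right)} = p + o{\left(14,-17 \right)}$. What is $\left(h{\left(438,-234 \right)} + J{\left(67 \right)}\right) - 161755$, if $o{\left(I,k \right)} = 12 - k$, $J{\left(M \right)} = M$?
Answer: $- \frac{1293709}{8} \approx -1.6171 \cdot 10^{5}$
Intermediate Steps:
$h{\left(U,p \right)} = \frac{29}{8} + \frac{p}{8}$ ($h{\left(U,p \right)} = \frac{p + \left(12 - -17\right)}{8} = \frac{p + \left(12 + 17\right)}{8} = \frac{p + 29}{8} = \frac{29 + p}{8} = \frac{29}{8} + \frac{p}{8}$)
$\left(h{\left(438,-234 \right)} + J{\left(67 \right)}\right) - 161755 = \left(\left(\frac{29}{8} + \frac{1}{8} \left(-234\right)\right) + 67\right) - 161755 = \left(\left(\frac{29}{8} - \frac{117}{4}\right) + 67\right) - 161755 = \left(- \frac{205}{8} + 67\right) - 161755 = \frac{331}{8} - 161755 = - \frac{1293709}{8}$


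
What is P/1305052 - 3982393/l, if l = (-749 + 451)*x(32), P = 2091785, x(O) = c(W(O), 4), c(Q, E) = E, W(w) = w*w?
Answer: 1299930839289/388905496 ≈ 3342.5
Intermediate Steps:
W(w) = w²
x(O) = 4
l = -1192 (l = (-749 + 451)*4 = -298*4 = -1192)
P/1305052 - 3982393/l = 2091785/1305052 - 3982393/(-1192) = 2091785*(1/1305052) - 3982393*(-1/1192) = 2091785/1305052 + 3982393/1192 = 1299930839289/388905496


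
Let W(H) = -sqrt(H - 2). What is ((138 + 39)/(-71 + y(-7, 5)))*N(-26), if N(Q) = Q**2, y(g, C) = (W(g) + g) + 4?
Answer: -8854248/5485 + 358956*I/5485 ≈ -1614.3 + 65.443*I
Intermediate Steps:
W(H) = -sqrt(-2 + H)
y(g, C) = 4 + g - sqrt(-2 + g) (y(g, C) = (-sqrt(-2 + g) + g) + 4 = (g - sqrt(-2 + g)) + 4 = 4 + g - sqrt(-2 + g))
((138 + 39)/(-71 + y(-7, 5)))*N(-26) = ((138 + 39)/(-71 + (4 - 7 - sqrt(-2 - 7))))*(-26)**2 = (177/(-71 + (4 - 7 - sqrt(-9))))*676 = (177/(-71 + (4 - 7 - 3*I)))*676 = (177/(-71 + (-3 - 3*I)))*676 = (177/(-74 - 3*I))*676 = (177*((-74 + 3*I)/5485))*676 = (177*(-74 + 3*I)/5485)*676 = 119652*(-74 + 3*I)/5485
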